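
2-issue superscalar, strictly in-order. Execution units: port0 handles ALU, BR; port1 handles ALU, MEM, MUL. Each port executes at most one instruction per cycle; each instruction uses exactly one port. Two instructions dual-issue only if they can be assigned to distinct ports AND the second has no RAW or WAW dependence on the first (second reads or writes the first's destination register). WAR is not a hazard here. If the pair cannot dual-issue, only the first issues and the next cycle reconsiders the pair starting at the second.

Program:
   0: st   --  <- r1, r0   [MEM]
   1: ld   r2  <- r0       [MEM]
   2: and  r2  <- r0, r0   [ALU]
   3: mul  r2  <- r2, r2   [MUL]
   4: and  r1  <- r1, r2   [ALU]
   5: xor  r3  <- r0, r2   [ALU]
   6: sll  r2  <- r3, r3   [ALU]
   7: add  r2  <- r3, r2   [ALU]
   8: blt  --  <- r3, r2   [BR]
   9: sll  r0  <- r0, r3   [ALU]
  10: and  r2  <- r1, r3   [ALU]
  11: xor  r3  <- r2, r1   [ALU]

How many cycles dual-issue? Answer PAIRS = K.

PAIRS = 2

c0: i0 st.MEM  no-port MEM/MEM
c1: i1 ld.MEM  WAW r2
c2: i2 and.ALU  RAW+WAW r2
c3: i3 mul.MUL  RAW r2
c4: i4,i5 and.ALU xor.ALU  dual
c5: i6 sll.ALU  RAW+WAW r2
c6: i7 add.ALU  RAW r2
c7: i8,i9 blt.BR sll.ALU  dual
c8: i10 and.ALU  RAW r2
c9: i11 xor.ALU  tail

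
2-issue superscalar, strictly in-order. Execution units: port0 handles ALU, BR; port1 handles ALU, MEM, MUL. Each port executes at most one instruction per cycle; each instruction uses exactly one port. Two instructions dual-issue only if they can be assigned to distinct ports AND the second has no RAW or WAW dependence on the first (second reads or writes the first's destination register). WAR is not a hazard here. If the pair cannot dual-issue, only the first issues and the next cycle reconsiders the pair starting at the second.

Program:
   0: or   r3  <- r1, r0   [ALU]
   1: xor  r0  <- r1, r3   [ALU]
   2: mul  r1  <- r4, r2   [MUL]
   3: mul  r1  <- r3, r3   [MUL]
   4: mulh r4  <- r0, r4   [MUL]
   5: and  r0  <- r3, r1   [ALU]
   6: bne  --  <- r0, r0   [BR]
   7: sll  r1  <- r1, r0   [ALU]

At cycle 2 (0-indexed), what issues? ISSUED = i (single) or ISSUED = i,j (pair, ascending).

ISSUED = 3

  cy0 -> i0 (or) RAW r3
  cy1 -> i1,i2 (xor/mul) pair
  cy2 -> i3 (mul) no-port MUL/MUL
  cy3 -> i4,i5 (mulh/and) pair
  cy4 -> i6,i7 (bne/sll) pair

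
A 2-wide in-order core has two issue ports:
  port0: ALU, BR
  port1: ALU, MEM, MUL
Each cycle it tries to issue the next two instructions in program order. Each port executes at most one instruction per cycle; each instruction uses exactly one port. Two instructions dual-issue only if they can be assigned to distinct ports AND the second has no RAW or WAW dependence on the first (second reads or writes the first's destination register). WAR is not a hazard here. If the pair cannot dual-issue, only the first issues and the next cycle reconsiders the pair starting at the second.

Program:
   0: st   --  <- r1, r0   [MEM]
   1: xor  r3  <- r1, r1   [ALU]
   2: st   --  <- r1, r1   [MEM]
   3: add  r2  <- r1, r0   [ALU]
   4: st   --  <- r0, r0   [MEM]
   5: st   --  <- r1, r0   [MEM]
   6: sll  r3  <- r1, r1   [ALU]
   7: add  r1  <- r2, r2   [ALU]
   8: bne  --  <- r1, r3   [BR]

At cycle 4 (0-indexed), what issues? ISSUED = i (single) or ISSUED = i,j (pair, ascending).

0. st/xor @i0,i1  | dual
1. st/add @i2,i3  | dual
2. st @i4  | no-port MEM/MEM
3. st/sll @i5,i6  | dual
4. add @i7  | RAW r1
5. bne @i8  | tail

ISSUED = 7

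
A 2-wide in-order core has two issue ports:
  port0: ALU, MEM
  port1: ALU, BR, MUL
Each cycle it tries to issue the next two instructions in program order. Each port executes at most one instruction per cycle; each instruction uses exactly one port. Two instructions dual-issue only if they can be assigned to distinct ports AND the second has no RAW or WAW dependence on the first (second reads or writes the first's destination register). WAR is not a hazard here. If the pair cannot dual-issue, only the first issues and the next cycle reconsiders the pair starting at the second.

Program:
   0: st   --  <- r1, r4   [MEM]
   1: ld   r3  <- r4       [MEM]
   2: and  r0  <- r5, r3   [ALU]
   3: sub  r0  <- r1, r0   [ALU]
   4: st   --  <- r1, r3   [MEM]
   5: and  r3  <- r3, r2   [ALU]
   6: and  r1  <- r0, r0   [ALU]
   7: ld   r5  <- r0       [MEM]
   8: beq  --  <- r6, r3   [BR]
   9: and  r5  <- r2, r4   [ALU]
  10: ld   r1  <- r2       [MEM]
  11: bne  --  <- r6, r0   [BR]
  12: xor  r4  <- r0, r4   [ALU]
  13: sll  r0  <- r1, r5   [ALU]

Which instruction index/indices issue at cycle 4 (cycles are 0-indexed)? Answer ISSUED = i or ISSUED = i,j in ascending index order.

ISSUED = 5,6

t=0 i0:st ; no-port MEM/MEM
t=1 i1:ld ; RAW r3
t=2 i2:and ; RAW+WAW r0
t=3 i3+i4:sub+st ; pair
t=4 i5+i6:and+and ; pair
t=5 i7+i8:ld+beq ; pair
t=6 i9+i10:and+ld ; pair
t=7 i11+i12:bne+xor ; pair
t=8 i13:sll ; tail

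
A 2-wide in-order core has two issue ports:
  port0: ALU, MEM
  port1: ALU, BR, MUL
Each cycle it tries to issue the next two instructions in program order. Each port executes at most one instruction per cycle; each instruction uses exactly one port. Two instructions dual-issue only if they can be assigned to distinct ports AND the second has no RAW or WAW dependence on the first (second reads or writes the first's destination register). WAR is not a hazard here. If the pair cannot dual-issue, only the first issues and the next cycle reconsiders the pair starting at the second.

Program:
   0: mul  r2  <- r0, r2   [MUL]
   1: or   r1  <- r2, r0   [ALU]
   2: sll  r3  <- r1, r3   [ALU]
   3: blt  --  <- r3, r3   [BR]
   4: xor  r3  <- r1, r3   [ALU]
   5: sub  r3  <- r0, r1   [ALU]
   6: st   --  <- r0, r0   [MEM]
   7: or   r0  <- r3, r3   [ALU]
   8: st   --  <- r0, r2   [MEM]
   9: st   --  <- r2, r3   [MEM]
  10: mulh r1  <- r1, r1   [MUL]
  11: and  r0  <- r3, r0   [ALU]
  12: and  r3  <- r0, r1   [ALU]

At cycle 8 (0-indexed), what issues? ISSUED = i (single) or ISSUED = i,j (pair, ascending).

ISSUED = 11

#0 head=0: mul.MUL i0 RAW r2
#1 head=1: or.ALU i1 RAW r1
#2 head=2: sll.ALU i2 RAW r3
#3 head=3: blt.BR xor.ALU i3+i4 2-wide
#4 head=5: sub.ALU st.MEM i5+i6 2-wide
#5 head=7: or.ALU i7 RAW r0
#6 head=8: st.MEM i8 no-port MEM/MEM
#7 head=9: st.MEM mulh.MUL i9+i10 2-wide
#8 head=11: and.ALU i11 RAW r0
#9 head=12: and.ALU i12 tail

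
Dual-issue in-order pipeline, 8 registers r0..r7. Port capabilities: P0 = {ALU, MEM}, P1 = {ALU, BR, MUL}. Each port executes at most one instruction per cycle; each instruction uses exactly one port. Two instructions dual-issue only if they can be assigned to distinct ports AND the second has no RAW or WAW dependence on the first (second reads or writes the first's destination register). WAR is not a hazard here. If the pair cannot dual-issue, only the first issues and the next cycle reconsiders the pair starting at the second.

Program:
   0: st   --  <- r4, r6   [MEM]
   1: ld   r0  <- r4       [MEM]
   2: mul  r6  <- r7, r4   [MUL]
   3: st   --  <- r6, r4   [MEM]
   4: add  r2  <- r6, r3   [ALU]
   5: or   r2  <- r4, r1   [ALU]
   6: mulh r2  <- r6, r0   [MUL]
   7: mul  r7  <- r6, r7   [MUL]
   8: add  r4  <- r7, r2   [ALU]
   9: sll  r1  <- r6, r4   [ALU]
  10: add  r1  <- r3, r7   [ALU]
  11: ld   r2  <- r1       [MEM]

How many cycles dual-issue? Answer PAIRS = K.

t=0 i0:st.MEM ; no-port MEM/MEM
t=1 i1,i2:ld.MEM+mul.MUL ; dual
t=2 i3,i4:st.MEM+add.ALU ; dual
t=3 i5:or.ALU ; WAW r2
t=4 i6:mulh.MUL ; no-port MUL/MUL
t=5 i7:mul.MUL ; RAW r7
t=6 i8:add.ALU ; RAW r4
t=7 i9:sll.ALU ; WAW r1
t=8 i10:add.ALU ; RAW r1
t=9 i11:ld.MEM ; tail

PAIRS = 2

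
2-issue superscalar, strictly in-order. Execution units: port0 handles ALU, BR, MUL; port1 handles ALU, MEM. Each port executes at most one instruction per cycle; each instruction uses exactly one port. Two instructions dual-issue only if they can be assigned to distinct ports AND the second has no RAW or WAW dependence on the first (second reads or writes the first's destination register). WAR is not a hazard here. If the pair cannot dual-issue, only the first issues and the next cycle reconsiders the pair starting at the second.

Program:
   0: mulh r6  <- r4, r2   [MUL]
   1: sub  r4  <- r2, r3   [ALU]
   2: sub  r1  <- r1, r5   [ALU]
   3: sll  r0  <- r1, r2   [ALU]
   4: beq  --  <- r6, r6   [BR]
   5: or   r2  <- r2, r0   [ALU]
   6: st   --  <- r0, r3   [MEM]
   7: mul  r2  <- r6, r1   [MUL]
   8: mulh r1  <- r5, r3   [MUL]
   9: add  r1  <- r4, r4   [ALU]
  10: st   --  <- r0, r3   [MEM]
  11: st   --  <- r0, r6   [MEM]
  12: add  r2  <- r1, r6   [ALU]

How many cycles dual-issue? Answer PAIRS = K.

PAIRS = 5

t=0 i0+i1:mulh/sub ; 2-wide
t=1 i2:sub ; RAW r1
t=2 i3+i4:sll/beq ; 2-wide
t=3 i5+i6:or/st ; 2-wide
t=4 i7:mul ; no-port MUL/MUL
t=5 i8:mulh ; WAW r1
t=6 i9+i10:add/st ; 2-wide
t=7 i11+i12:st/add ; 2-wide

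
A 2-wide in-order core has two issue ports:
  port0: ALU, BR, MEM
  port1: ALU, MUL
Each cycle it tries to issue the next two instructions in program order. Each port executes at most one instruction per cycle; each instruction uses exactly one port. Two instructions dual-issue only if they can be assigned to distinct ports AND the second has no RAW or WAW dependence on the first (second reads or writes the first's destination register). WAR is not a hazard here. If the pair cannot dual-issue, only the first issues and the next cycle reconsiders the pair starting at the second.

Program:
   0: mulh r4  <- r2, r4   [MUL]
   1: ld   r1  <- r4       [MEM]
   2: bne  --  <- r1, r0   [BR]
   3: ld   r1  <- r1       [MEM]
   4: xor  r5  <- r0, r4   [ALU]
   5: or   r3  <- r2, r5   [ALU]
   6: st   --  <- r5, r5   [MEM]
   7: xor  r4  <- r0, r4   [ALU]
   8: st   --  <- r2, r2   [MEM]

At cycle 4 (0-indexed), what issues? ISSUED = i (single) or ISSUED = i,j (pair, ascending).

#0 head=0: mulh.MUL i0 RAW r4
#1 head=1: ld.MEM i1 no-port MEM/BR
#2 head=2: bne.BR i2 no-port BR/MEM
#3 head=3: ld.MEM;xor.ALU i3+i4 2-wide
#4 head=5: or.ALU;st.MEM i5+i6 2-wide
#5 head=7: xor.ALU;st.MEM i7+i8 2-wide

ISSUED = 5,6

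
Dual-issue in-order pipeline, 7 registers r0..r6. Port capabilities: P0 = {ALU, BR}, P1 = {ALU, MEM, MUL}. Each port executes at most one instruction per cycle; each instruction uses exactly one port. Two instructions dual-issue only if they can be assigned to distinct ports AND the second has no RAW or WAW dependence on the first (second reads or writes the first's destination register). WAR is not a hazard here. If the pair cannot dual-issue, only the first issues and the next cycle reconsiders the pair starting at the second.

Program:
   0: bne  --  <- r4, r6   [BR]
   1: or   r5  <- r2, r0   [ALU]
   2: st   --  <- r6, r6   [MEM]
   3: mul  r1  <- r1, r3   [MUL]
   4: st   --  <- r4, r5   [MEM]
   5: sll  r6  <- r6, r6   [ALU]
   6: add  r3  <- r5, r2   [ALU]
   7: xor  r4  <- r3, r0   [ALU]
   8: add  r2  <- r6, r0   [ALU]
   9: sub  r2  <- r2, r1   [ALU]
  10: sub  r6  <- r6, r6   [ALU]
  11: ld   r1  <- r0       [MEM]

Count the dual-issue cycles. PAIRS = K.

[0] i0,i1  bne.BR or.ALU  -- dual
[1] i2  st.MEM  -- no-port MEM/MUL
[2] i3  mul.MUL  -- no-port MUL/MEM
[3] i4,i5  st.MEM sll.ALU  -- dual
[4] i6  add.ALU  -- RAW r3
[5] i7,i8  xor.ALU add.ALU  -- dual
[6] i9,i10  sub.ALU sub.ALU  -- dual
[7] i11  ld.MEM  -- tail

PAIRS = 4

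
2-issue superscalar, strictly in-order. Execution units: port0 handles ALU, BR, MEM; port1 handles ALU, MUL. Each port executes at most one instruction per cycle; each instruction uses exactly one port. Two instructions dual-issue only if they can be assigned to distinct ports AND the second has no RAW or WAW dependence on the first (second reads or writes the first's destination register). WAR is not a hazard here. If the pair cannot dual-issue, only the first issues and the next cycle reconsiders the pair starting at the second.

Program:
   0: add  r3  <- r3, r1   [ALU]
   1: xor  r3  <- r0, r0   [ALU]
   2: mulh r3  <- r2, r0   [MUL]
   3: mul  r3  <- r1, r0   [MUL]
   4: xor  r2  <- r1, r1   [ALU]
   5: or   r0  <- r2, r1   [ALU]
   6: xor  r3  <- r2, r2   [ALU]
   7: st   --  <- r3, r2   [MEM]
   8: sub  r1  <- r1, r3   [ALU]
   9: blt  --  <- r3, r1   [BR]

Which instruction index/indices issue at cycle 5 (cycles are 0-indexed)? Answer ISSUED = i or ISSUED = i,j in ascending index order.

ISSUED = 7,8

  cy0 -> i0 (add) WAW r3
  cy1 -> i1 (xor) WAW r3
  cy2 -> i2 (mulh) no-port MUL/MUL
  cy3 -> i3,i4 (mul/xor) pair
  cy4 -> i5,i6 (or/xor) pair
  cy5 -> i7,i8 (st/sub) pair
  cy6 -> i9 (blt) tail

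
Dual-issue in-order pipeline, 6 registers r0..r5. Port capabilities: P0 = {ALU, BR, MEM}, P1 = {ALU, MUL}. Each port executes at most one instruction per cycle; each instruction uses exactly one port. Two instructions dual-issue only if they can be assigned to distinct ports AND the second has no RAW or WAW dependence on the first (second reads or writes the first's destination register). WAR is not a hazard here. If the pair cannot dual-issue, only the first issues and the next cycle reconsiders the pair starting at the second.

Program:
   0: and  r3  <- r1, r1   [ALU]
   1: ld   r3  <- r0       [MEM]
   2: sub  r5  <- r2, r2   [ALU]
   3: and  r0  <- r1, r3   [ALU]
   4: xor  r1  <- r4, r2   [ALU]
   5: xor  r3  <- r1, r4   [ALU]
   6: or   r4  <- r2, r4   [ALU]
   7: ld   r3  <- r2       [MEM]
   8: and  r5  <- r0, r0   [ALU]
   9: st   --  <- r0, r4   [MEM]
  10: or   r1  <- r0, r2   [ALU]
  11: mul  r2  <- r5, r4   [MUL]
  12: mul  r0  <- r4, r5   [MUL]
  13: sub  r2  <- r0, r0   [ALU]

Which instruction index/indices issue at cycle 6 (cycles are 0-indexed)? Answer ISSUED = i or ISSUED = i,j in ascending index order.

ISSUED = 11

c0: i0 and  WAW r3
c1: i1,i2 ld;sub  2-wide
c2: i3,i4 and;xor  2-wide
c3: i5,i6 xor;or  2-wide
c4: i7,i8 ld;and  2-wide
c5: i9,i10 st;or  2-wide
c6: i11 mul  no-port MUL/MUL
c7: i12 mul  RAW r0
c8: i13 sub  tail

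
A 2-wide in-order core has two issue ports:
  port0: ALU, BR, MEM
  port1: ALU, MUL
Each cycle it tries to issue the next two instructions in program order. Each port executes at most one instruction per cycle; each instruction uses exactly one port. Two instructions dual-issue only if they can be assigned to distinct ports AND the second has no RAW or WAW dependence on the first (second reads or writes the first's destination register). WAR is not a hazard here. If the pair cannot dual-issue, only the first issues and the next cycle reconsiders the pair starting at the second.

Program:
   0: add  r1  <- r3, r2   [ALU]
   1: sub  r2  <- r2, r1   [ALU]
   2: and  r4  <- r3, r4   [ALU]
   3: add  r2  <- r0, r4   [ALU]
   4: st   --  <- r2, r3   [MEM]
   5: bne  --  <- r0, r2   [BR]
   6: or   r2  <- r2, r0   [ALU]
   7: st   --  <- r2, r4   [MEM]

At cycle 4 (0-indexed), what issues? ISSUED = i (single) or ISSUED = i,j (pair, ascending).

ISSUED = 5,6

  cy0 -> i0 (add.ALU) RAW r1
  cy1 -> i1,i2 (sub.ALU/and.ALU) dual
  cy2 -> i3 (add.ALU) RAW r2
  cy3 -> i4 (st.MEM) no-port MEM/BR
  cy4 -> i5,i6 (bne.BR/or.ALU) dual
  cy5 -> i7 (st.MEM) tail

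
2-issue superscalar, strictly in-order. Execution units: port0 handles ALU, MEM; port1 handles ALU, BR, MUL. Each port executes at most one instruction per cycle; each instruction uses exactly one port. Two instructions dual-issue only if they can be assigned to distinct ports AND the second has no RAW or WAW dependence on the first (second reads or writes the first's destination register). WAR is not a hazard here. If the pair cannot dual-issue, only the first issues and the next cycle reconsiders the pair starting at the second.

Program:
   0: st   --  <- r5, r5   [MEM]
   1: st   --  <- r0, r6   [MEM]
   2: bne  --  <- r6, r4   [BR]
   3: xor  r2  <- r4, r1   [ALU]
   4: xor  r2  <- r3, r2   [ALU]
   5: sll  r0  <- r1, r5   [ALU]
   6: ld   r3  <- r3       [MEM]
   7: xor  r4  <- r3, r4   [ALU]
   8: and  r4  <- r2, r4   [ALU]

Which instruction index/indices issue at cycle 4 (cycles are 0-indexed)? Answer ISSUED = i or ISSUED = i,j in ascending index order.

ISSUED = 6

  cy0 -> i0 (st) no-port MEM/MEM
  cy1 -> i1+i2 (st+bne) dual
  cy2 -> i3 (xor) RAW+WAW r2
  cy3 -> i4+i5 (xor+sll) dual
  cy4 -> i6 (ld) RAW r3
  cy5 -> i7 (xor) RAW+WAW r4
  cy6 -> i8 (and) tail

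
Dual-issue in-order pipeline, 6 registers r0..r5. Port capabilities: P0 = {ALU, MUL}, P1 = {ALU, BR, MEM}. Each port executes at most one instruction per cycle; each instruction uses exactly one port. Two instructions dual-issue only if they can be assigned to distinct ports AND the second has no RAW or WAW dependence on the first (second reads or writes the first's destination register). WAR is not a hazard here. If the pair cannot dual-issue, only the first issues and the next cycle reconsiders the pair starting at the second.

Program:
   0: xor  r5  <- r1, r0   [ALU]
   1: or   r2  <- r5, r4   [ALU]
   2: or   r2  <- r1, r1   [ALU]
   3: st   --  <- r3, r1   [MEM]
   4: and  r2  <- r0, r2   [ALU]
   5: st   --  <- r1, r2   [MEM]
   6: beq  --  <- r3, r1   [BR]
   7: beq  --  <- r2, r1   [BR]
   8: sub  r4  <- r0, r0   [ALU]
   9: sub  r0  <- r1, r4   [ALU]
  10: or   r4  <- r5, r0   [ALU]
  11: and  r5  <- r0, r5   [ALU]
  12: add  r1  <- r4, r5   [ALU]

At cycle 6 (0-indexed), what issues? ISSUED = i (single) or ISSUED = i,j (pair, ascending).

ISSUED = 7,8

#0 head=0: xor i0 RAW r5
#1 head=1: or i1 WAW r2
#2 head=2: or/st i2/i3 2-wide
#3 head=4: and i4 RAW r2
#4 head=5: st i5 no-port MEM/BR
#5 head=6: beq i6 no-port BR/BR
#6 head=7: beq/sub i7/i8 2-wide
#7 head=9: sub i9 RAW r0
#8 head=10: or/and i10/i11 2-wide
#9 head=12: add i12 tail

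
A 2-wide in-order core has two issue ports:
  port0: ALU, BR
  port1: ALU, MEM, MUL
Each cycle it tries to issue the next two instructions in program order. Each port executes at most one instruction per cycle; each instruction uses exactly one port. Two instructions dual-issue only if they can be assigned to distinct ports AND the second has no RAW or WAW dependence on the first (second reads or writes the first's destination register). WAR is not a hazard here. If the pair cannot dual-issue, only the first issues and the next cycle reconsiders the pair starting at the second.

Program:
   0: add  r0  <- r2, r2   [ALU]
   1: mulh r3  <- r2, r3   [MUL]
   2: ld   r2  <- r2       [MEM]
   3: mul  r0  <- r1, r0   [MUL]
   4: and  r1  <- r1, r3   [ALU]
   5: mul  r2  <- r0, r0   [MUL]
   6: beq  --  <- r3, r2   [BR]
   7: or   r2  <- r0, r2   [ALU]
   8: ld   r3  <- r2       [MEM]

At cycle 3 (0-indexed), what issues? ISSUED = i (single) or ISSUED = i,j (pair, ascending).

ISSUED = 5

c0: i0&i1 add mulh  dual
c1: i2 ld  no-port MEM/MUL
c2: i3&i4 mul and  dual
c3: i5 mul  RAW r2
c4: i6&i7 beq or  dual
c5: i8 ld  tail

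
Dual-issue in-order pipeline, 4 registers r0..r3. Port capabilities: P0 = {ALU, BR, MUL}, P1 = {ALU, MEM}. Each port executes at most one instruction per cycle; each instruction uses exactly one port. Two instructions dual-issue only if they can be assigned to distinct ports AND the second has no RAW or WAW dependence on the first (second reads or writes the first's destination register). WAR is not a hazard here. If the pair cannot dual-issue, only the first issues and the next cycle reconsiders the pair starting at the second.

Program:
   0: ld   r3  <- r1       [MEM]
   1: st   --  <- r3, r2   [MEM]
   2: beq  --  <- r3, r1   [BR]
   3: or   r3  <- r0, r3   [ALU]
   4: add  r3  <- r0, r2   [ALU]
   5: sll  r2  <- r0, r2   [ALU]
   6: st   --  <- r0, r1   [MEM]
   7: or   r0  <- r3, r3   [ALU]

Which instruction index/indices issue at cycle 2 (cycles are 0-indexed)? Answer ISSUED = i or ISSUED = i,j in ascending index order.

ISSUED = 3

c0: i0 ld.MEM  no-port MEM/MEM
c1: i1+i2 st.MEM;beq.BR  pair
c2: i3 or.ALU  WAW r3
c3: i4+i5 add.ALU;sll.ALU  pair
c4: i6+i7 st.MEM;or.ALU  pair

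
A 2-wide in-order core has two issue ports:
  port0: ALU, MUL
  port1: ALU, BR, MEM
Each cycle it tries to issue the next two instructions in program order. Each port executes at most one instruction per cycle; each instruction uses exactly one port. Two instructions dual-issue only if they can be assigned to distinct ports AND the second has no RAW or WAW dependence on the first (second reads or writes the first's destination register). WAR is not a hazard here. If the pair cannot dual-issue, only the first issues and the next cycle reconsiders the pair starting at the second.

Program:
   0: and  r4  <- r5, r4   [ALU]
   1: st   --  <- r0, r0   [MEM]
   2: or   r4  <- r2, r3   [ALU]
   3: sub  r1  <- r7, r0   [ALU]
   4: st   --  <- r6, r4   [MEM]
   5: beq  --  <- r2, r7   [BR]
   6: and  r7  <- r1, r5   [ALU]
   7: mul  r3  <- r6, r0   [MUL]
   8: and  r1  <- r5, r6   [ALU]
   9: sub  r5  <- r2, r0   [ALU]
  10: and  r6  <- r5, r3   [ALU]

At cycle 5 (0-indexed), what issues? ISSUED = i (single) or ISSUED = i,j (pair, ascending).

#0 head=0: and.ALU st.MEM i0,i1 2-wide
#1 head=2: or.ALU sub.ALU i2,i3 2-wide
#2 head=4: st.MEM i4 no-port MEM/BR
#3 head=5: beq.BR and.ALU i5,i6 2-wide
#4 head=7: mul.MUL and.ALU i7,i8 2-wide
#5 head=9: sub.ALU i9 RAW r5
#6 head=10: and.ALU i10 tail

ISSUED = 9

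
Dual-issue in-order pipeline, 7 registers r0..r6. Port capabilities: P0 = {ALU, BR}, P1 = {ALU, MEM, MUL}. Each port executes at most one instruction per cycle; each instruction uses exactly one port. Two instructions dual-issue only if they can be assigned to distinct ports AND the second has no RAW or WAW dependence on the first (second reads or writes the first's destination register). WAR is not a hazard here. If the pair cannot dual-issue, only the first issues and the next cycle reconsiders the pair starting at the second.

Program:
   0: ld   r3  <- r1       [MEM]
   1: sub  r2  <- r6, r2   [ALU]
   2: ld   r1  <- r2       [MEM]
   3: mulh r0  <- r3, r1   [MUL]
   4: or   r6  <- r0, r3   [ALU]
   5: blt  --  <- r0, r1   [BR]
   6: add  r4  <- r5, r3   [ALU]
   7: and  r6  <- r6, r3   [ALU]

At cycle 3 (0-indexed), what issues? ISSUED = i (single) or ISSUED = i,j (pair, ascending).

#0 head=0: ld;sub i0,i1 pair
#1 head=2: ld i2 no-port MEM/MUL
#2 head=3: mulh i3 RAW r0
#3 head=4: or;blt i4,i5 pair
#4 head=6: add;and i6,i7 pair

ISSUED = 4,5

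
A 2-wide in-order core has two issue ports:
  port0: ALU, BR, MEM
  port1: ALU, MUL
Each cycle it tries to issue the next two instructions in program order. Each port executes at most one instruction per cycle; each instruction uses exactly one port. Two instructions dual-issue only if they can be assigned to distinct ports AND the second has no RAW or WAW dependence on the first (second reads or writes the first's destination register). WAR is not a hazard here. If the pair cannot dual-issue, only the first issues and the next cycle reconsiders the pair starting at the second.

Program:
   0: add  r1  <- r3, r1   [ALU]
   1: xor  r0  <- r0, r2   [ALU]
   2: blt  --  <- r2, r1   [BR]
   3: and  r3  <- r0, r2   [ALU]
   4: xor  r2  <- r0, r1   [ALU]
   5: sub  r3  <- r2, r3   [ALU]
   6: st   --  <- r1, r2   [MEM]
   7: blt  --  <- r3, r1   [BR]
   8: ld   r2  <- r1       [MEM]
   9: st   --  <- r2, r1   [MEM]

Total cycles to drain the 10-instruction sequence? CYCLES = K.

[0] i0&i1  add.ALU xor.ALU  -- pair
[1] i2&i3  blt.BR and.ALU  -- pair
[2] i4  xor.ALU  -- RAW r2
[3] i5&i6  sub.ALU st.MEM  -- pair
[4] i7  blt.BR  -- no-port BR/MEM
[5] i8  ld.MEM  -- no-port MEM/MEM
[6] i9  st.MEM  -- tail

CYCLES = 7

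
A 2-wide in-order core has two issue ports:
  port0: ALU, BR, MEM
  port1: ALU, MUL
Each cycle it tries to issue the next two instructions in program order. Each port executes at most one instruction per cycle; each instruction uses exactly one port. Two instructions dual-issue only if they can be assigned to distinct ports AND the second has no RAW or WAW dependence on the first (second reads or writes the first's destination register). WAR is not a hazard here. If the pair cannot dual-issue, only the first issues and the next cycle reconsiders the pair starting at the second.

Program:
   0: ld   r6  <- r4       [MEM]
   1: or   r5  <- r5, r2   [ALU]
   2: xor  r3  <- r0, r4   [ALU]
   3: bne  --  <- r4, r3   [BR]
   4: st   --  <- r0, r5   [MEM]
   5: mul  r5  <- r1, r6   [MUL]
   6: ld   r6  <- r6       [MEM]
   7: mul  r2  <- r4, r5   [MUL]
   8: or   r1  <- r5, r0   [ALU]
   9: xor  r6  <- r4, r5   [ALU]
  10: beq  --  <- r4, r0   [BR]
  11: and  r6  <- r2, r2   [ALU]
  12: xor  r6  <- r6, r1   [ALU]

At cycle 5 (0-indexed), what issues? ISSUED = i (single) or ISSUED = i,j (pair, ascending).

c0: i0+i1 ld.MEM+or.ALU  pair
c1: i2 xor.ALU  RAW r3
c2: i3 bne.BR  no-port BR/MEM
c3: i4+i5 st.MEM+mul.MUL  pair
c4: i6+i7 ld.MEM+mul.MUL  pair
c5: i8+i9 or.ALU+xor.ALU  pair
c6: i10+i11 beq.BR+and.ALU  pair
c7: i12 xor.ALU  tail

ISSUED = 8,9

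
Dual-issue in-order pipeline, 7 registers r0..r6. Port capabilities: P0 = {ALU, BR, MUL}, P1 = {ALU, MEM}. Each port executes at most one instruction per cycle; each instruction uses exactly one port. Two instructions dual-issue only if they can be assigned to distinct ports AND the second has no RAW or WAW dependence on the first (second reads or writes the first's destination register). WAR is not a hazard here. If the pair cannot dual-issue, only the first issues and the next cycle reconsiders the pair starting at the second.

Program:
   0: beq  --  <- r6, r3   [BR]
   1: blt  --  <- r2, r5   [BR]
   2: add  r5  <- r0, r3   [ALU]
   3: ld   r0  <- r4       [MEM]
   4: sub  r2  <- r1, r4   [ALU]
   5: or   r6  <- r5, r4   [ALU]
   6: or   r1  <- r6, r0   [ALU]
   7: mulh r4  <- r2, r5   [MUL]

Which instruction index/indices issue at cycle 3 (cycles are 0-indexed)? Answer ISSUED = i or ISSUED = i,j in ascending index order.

t=0 i0:beq ; no-port BR/BR
t=1 i1,i2:blt+add ; pair
t=2 i3,i4:ld+sub ; pair
t=3 i5:or ; RAW r6
t=4 i6,i7:or+mulh ; pair

ISSUED = 5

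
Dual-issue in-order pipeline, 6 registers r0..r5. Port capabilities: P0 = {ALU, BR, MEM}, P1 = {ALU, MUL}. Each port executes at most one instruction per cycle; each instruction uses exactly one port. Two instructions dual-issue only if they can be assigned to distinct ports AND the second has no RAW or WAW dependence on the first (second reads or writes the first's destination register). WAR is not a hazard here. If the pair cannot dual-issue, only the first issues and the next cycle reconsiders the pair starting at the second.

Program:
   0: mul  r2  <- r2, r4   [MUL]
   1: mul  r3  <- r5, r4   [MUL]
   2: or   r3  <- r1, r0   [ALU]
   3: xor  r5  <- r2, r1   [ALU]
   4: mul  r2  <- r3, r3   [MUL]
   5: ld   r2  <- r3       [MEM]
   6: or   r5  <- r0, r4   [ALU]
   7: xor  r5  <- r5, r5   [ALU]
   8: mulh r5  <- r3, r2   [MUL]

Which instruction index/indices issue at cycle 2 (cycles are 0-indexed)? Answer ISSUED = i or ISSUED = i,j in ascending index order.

ISSUED = 2,3

  cy0 -> i0 (mul.MUL) no-port MUL/MUL
  cy1 -> i1 (mul.MUL) WAW r3
  cy2 -> i2/i3 (or.ALU;xor.ALU) pair
  cy3 -> i4 (mul.MUL) WAW r2
  cy4 -> i5/i6 (ld.MEM;or.ALU) pair
  cy5 -> i7 (xor.ALU) WAW r5
  cy6 -> i8 (mulh.MUL) tail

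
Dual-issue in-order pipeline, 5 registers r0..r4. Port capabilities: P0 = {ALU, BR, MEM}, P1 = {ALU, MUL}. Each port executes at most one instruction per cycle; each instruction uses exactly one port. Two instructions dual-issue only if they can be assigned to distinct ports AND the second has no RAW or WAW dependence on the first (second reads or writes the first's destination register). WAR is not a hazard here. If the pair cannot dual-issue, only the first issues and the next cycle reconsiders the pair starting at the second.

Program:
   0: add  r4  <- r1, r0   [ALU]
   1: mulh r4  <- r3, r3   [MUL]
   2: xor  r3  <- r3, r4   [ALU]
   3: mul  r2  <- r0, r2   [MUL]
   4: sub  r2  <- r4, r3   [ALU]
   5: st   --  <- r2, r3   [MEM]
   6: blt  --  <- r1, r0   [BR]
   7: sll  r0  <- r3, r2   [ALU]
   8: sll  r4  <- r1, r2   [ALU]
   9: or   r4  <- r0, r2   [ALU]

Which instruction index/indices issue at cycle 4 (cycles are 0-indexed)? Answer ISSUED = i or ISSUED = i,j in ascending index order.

[0] i0  add.ALU  -- WAW r4
[1] i1  mulh.MUL  -- RAW r4
[2] i2&i3  xor.ALU;mul.MUL  -- 2-wide
[3] i4  sub.ALU  -- RAW r2
[4] i5  st.MEM  -- no-port MEM/BR
[5] i6&i7  blt.BR;sll.ALU  -- 2-wide
[6] i8  sll.ALU  -- WAW r4
[7] i9  or.ALU  -- tail

ISSUED = 5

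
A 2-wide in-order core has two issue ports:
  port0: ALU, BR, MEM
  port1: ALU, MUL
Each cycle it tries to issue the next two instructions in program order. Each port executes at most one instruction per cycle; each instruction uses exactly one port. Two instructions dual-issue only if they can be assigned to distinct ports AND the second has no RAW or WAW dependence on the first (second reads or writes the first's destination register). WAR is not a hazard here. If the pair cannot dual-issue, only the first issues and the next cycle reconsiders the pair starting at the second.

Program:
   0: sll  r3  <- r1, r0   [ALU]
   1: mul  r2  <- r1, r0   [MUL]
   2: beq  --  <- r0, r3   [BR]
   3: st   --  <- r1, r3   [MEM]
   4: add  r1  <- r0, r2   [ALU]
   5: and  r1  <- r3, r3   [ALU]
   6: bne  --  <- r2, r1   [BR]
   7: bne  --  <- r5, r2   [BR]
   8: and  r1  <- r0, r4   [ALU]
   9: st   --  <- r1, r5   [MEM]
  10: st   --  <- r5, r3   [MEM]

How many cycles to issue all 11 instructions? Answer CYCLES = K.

c0: i0+i1 sll.ALU/mul.MUL  dual
c1: i2 beq.BR  no-port BR/MEM
c2: i3+i4 st.MEM/add.ALU  dual
c3: i5 and.ALU  RAW r1
c4: i6 bne.BR  no-port BR/BR
c5: i7+i8 bne.BR/and.ALU  dual
c6: i9 st.MEM  no-port MEM/MEM
c7: i10 st.MEM  tail

CYCLES = 8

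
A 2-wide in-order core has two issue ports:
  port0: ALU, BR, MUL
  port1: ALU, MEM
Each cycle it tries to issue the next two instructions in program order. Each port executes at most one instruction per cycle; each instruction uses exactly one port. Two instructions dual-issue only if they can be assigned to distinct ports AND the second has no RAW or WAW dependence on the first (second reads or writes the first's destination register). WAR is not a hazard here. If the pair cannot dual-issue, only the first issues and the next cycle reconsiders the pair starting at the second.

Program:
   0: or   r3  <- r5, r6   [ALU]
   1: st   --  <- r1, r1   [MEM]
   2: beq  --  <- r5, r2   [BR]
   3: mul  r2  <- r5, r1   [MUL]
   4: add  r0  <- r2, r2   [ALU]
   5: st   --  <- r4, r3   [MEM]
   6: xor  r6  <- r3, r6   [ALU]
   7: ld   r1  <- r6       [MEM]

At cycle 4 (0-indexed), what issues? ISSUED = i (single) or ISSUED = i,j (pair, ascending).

ISSUED = 6

0. or st @i0,i1  | 2-wide
1. beq @i2  | no-port BR/MUL
2. mul @i3  | RAW r2
3. add st @i4,i5  | 2-wide
4. xor @i6  | RAW r6
5. ld @i7  | tail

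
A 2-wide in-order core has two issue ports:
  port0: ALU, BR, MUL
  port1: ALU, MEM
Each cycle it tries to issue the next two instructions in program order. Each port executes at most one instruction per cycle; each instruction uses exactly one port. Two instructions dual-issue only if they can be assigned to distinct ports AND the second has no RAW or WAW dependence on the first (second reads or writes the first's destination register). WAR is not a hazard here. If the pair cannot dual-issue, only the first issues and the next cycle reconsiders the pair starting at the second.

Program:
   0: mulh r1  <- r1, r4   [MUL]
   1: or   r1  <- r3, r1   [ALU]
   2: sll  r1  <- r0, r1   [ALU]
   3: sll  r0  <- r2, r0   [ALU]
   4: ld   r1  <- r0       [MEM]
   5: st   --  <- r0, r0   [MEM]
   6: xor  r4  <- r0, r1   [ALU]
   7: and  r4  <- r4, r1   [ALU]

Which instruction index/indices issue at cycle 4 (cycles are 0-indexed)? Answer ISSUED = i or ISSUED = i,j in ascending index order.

t=0 i0:mulh ; RAW+WAW r1
t=1 i1:or ; RAW+WAW r1
t=2 i2&i3:sll+sll ; 2-wide
t=3 i4:ld ; no-port MEM/MEM
t=4 i5&i6:st+xor ; 2-wide
t=5 i7:and ; tail

ISSUED = 5,6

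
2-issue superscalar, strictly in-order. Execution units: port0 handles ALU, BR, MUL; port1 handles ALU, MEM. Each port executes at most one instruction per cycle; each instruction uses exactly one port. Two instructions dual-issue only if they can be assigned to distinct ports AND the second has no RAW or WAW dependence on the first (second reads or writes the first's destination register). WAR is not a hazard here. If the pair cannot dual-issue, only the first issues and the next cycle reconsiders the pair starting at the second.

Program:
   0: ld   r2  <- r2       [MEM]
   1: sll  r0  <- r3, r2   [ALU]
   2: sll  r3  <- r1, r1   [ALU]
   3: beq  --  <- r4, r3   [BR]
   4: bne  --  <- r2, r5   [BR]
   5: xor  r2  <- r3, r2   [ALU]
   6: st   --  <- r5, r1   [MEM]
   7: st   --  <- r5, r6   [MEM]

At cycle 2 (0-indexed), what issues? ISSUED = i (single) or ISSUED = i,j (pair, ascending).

  cy0 -> i0 (ld) RAW r2
  cy1 -> i1+i2 (sll;sll) pair
  cy2 -> i3 (beq) no-port BR/BR
  cy3 -> i4+i5 (bne;xor) pair
  cy4 -> i6 (st) no-port MEM/MEM
  cy5 -> i7 (st) tail

ISSUED = 3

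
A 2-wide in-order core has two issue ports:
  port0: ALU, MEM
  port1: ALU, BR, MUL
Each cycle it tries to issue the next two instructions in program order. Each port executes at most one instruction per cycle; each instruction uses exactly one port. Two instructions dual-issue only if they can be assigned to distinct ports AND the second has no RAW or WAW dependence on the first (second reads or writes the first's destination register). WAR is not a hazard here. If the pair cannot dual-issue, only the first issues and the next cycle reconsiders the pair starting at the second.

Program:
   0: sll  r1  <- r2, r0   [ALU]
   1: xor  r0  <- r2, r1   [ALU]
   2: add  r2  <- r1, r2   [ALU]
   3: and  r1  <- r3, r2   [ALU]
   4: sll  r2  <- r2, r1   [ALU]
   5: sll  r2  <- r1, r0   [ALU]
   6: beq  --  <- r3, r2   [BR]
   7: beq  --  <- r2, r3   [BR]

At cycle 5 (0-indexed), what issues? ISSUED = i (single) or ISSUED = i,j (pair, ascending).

ISSUED = 6

t=0 i0:sll.ALU ; RAW r1
t=1 i1&i2:xor.ALU+add.ALU ; dual
t=2 i3:and.ALU ; RAW r1
t=3 i4:sll.ALU ; WAW r2
t=4 i5:sll.ALU ; RAW r2
t=5 i6:beq.BR ; no-port BR/BR
t=6 i7:beq.BR ; tail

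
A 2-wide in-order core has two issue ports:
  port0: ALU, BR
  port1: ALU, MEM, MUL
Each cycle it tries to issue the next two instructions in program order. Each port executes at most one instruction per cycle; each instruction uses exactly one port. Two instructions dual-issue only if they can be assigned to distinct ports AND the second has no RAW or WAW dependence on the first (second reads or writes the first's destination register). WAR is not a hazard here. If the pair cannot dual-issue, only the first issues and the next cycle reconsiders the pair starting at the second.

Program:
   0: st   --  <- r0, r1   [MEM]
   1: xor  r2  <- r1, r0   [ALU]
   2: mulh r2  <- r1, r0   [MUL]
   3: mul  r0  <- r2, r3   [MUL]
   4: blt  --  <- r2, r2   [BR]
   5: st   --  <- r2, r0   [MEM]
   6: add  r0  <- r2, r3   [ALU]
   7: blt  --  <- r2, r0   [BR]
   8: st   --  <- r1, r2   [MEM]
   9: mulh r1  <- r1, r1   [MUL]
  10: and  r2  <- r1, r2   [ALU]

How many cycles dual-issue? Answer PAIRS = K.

PAIRS = 4

0. st.MEM xor.ALU @i0,i1  | dual
1. mulh.MUL @i2  | no-port MUL/MUL
2. mul.MUL blt.BR @i3,i4  | dual
3. st.MEM add.ALU @i5,i6  | dual
4. blt.BR st.MEM @i7,i8  | dual
5. mulh.MUL @i9  | RAW r1
6. and.ALU @i10  | tail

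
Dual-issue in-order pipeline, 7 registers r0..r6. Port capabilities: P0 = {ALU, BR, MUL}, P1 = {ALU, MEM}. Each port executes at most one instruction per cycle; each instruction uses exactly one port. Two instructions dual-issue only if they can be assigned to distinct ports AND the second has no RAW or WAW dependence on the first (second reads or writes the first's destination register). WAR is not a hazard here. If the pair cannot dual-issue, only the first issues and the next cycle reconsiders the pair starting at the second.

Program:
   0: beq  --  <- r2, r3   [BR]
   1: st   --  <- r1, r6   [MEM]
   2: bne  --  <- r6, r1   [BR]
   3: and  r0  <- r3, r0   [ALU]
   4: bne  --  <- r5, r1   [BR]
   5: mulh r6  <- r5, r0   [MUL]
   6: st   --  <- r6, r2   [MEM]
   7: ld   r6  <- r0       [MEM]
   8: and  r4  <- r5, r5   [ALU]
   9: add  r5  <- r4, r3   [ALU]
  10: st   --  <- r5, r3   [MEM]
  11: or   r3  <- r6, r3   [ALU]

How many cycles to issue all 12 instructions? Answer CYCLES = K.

0. beq+st @i0+i1  | pair
1. bne+and @i2+i3  | pair
2. bne @i4  | no-port BR/MUL
3. mulh @i5  | RAW r6
4. st @i6  | no-port MEM/MEM
5. ld+and @i7+i8  | pair
6. add @i9  | RAW r5
7. st+or @i10+i11  | pair

CYCLES = 8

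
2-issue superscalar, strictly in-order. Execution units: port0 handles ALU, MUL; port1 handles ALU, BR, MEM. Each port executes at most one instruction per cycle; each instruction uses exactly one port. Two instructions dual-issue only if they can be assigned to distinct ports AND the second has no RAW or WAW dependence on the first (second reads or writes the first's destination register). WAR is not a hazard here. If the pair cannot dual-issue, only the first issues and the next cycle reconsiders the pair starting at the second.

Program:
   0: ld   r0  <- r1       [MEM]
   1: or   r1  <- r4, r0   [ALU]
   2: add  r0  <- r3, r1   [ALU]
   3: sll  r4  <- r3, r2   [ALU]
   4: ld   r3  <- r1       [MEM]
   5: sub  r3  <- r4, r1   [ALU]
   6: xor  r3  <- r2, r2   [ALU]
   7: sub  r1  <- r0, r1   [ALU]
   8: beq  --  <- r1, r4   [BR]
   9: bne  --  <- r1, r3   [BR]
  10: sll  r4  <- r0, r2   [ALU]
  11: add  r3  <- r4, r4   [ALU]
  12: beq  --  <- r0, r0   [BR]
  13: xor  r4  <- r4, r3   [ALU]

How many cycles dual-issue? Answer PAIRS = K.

c0: i0 ld  RAW r0
c1: i1 or  RAW r1
c2: i2,i3 add sll  dual
c3: i4 ld  WAW r3
c4: i5 sub  WAW r3
c5: i6,i7 xor sub  dual
c6: i8 beq  no-port BR/BR
c7: i9,i10 bne sll  dual
c8: i11,i12 add beq  dual
c9: i13 xor  tail

PAIRS = 4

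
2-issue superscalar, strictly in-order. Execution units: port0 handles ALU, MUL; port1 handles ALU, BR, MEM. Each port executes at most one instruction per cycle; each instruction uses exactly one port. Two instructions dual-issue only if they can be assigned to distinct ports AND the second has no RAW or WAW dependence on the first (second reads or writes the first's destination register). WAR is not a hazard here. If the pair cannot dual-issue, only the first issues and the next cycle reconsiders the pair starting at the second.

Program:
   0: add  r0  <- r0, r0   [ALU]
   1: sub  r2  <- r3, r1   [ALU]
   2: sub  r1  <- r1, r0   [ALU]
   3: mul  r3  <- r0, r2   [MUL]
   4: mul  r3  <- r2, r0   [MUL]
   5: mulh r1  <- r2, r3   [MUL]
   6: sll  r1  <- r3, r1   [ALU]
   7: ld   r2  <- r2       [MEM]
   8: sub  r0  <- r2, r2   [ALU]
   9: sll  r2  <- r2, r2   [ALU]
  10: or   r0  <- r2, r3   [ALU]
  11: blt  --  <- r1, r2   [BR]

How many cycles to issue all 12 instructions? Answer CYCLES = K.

CYCLES = 7

0. add+sub @i0+i1  | pair
1. sub+mul @i2+i3  | pair
2. mul @i4  | no-port MUL/MUL
3. mulh @i5  | RAW+WAW r1
4. sll+ld @i6+i7  | pair
5. sub+sll @i8+i9  | pair
6. or+blt @i10+i11  | pair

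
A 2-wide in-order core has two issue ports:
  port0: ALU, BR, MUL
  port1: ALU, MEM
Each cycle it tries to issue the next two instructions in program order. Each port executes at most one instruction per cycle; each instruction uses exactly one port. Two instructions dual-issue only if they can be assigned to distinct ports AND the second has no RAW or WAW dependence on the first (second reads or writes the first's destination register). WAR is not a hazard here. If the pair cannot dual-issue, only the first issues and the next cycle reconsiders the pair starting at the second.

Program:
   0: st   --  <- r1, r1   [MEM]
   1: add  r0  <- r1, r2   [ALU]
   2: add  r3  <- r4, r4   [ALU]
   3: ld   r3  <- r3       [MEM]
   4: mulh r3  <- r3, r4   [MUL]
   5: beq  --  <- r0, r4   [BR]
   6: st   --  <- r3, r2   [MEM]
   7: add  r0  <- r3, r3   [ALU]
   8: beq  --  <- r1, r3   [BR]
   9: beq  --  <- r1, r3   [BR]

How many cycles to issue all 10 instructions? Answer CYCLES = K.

[0] i0,i1  st.MEM+add.ALU  -- dual
[1] i2  add.ALU  -- RAW+WAW r3
[2] i3  ld.MEM  -- RAW+WAW r3
[3] i4  mulh.MUL  -- no-port MUL/BR
[4] i5,i6  beq.BR+st.MEM  -- dual
[5] i7,i8  add.ALU+beq.BR  -- dual
[6] i9  beq.BR  -- tail

CYCLES = 7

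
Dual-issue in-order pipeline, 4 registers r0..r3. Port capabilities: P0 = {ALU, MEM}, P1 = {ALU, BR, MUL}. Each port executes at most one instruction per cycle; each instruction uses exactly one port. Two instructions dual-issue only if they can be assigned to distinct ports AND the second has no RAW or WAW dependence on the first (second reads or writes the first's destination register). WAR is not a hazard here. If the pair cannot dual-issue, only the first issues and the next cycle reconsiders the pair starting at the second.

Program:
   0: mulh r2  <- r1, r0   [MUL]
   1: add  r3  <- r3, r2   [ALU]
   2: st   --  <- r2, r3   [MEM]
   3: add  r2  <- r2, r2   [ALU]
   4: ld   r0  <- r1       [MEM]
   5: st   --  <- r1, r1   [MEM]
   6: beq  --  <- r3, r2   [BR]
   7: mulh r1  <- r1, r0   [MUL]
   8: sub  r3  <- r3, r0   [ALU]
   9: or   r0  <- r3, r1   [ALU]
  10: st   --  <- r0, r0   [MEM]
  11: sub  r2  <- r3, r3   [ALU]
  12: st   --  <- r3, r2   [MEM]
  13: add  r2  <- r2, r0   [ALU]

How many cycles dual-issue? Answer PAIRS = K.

PAIRS = 5

[0] i0  mulh  -- RAW r2
[1] i1  add  -- RAW r3
[2] i2,i3  st+add  -- dual
[3] i4  ld  -- no-port MEM/MEM
[4] i5,i6  st+beq  -- dual
[5] i7,i8  mulh+sub  -- dual
[6] i9  or  -- RAW r0
[7] i10,i11  st+sub  -- dual
[8] i12,i13  st+add  -- dual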